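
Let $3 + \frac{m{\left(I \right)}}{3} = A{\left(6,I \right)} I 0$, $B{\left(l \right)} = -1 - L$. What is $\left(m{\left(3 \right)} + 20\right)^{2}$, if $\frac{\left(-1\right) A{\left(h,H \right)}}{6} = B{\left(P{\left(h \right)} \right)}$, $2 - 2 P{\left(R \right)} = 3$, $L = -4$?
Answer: $121$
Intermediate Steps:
$P{\left(R \right)} = - \frac{1}{2}$ ($P{\left(R \right)} = 1 - \frac{3}{2} = - \frac{1}{2}$)
$B{\left(l \right)} = 3$ ($B{\left(l \right)} = -1 - -4 = -1 + 4 = 3$)
$A{\left(h,H \right)} = -18$ ($A{\left(h,H \right)} = \left(-6\right) 3 = -18$)
$m{\left(I \right)} = -9$ ($m{\left(I \right)} = -9 + 3 - 18 I 0 = -9 + 3 \cdot 0 = -9 + 0 = -9$)
$\left(m{\left(3 \right)} + 20\right)^{2} = \left(-9 + 20\right)^{2} = 11^{2} = 121$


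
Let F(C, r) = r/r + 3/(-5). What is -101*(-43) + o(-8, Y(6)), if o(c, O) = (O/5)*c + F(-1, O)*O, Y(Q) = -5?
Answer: 4349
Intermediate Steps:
F(C, r) = ⅖ (F(C, r) = 1 + 3*(-⅕) = 1 - ⅗ = ⅖)
o(c, O) = 2*O/5 + O*c/5 (o(c, O) = (O/5)*c + 2*O/5 = O*c/5 + 2*O/5 = 2*O/5 + O*c/5)
-101*(-43) + o(-8, Y(6)) = -101*(-43) + (⅕)*(-5)*(2 - 8) = 4343 + (⅕)*(-5)*(-6) = 4343 + 6 = 4349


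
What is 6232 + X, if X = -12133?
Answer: -5901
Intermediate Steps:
6232 + X = 6232 - 12133 = -5901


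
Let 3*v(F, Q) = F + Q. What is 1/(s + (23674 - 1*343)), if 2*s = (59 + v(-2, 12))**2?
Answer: 18/454927 ≈ 3.9567e-5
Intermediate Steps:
v(F, Q) = F/3 + Q/3 (v(F, Q) = (F + Q)/3 = F/3 + Q/3)
s = 34969/18 (s = (59 + ((1/3)*(-2) + (1/3)*12))**2/2 = (59 + (-2/3 + 4))**2/2 = (59 + 10/3)**2/2 = (187/3)**2/2 = (1/2)*(34969/9) = 34969/18 ≈ 1942.7)
1/(s + (23674 - 1*343)) = 1/(34969/18 + (23674 - 1*343)) = 1/(34969/18 + (23674 - 343)) = 1/(34969/18 + 23331) = 1/(454927/18) = 18/454927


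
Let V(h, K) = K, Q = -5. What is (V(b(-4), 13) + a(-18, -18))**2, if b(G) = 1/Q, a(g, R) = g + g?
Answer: 529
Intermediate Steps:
a(g, R) = 2*g
b(G) = -1/5 (b(G) = 1/(-5) = -1/5)
(V(b(-4), 13) + a(-18, -18))**2 = (13 + 2*(-18))**2 = (13 - 36)**2 = (-23)**2 = 529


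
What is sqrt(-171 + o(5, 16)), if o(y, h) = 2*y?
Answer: I*sqrt(161) ≈ 12.689*I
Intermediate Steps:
sqrt(-171 + o(5, 16)) = sqrt(-171 + 2*5) = sqrt(-171 + 10) = sqrt(-161) = I*sqrt(161)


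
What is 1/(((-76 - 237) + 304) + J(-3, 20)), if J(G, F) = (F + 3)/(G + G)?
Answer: -6/77 ≈ -0.077922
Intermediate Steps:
J(G, F) = (3 + F)/(2*G) (J(G, F) = (3 + F)/((2*G)) = (3 + F)*(1/(2*G)) = (3 + F)/(2*G))
1/(((-76 - 237) + 304) + J(-3, 20)) = 1/(((-76 - 237) + 304) + (1/2)*(3 + 20)/(-3)) = 1/((-313 + 304) + (1/2)*(-1/3)*23) = 1/(-9 - 23/6) = 1/(-77/6) = -6/77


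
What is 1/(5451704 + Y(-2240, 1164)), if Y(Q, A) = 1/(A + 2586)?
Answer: 3750/20443890001 ≈ 1.8343e-7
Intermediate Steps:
Y(Q, A) = 1/(2586 + A)
1/(5451704 + Y(-2240, 1164)) = 1/(5451704 + 1/(2586 + 1164)) = 1/(5451704 + 1/3750) = 1/(20443890001/3750) = 3750/20443890001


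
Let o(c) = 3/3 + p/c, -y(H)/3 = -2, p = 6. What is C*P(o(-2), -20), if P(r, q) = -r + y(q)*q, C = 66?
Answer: -7788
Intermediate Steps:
y(H) = 6 (y(H) = -3*(-2) = 6)
o(c) = 1 + 6/c (o(c) = 3/3 + 6/c = 3*(1/3) + 6/c = 1 + 6/c)
P(r, q) = -r + 6*q
C*P(o(-2), -20) = 66*(-(6 - 2)/(-2) + 6*(-20)) = 66*(-(-1)*4/2 - 120) = 66*(-1*(-2) - 120) = 66*(2 - 120) = 66*(-118) = -7788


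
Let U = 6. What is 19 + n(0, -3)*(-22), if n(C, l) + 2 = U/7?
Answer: 309/7 ≈ 44.143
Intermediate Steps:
n(C, l) = -8/7 (n(C, l) = -2 + 6/7 = -8/7)
19 + n(0, -3)*(-22) = 19 - 8/7*(-22) = 19 + 176/7 = 309/7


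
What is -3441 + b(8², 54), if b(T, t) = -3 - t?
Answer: -3498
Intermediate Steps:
-3441 + b(8², 54) = -3441 + (-3 - 1*54) = -3441 + (-3 - 54) = -3441 - 57 = -3498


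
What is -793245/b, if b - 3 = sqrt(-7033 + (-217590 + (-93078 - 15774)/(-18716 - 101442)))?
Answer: -142972099065/13495611502 + 793245*I*sqrt(810770358052489)/13495611502 ≈ -10.594 + 1673.6*I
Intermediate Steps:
b = 3 + I*sqrt(810770358052489)/60079 (b = 3 + sqrt(-7033 + (-217590 + (-93078 - 15774)/(-18716 - 101442))) = 3 + sqrt(-7033 + (-217590 - 108852/(-120158))) = 3 + sqrt(-7033 + (-217590 - 108852*(-1/120158))) = 3 + sqrt(-7033 + (-217590 + 54426/60079)) = 3 + sqrt(-7033 - 13072535184/60079) = 3 + sqrt(-13495070791/60079) = 3 + I*sqrt(810770358052489)/60079 ≈ 3.0 + 473.94*I)
-793245/b = -793245/(3 + I*sqrt(810770358052489)/60079)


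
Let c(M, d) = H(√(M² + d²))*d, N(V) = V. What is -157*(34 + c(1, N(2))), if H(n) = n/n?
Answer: -5652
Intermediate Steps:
H(n) = 1
c(M, d) = d (c(M, d) = 1*d = d)
-157*(34 + c(1, N(2))) = -157*(34 + 2) = -157*36 = -5652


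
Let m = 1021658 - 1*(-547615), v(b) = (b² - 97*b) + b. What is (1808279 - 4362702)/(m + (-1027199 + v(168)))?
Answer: -2554423/554170 ≈ -4.6095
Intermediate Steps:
v(b) = b² - 96*b
m = 1569273 (m = 1021658 + 547615 = 1569273)
(1808279 - 4362702)/(m + (-1027199 + v(168))) = (1808279 - 4362702)/(1569273 + (-1027199 + 168*(-96 + 168))) = -2554423/(1569273 + (-1027199 + 168*72)) = -2554423/(1569273 + (-1027199 + 12096)) = -2554423/(1569273 - 1015103) = -2554423/554170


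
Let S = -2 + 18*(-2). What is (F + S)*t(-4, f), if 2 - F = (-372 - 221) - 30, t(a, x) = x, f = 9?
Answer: 5283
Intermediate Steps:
F = 625 (F = 2 - ((-372 - 221) - 30) = 2 - (-593 - 30) = 2 - 1*(-623) = 2 + 623 = 625)
S = -38 (S = -2 - 36 = -38)
(F + S)*t(-4, f) = (625 - 38)*9 = 587*9 = 5283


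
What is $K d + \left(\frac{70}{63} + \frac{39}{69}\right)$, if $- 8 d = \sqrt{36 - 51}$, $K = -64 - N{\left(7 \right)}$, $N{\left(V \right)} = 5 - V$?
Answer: $\frac{347}{207} + \frac{31 i \sqrt{15}}{4} \approx 1.6763 + 30.016 i$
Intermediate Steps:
$K = -62$ ($K = -64 - \left(5 - 7\right) = -64 - -2 = -64 + 2 = -62$)
$d = - \frac{i \sqrt{15}}{8}$ ($d = - \frac{\sqrt{36 - 51}}{8} = - \frac{\sqrt{-15}}{8} = - \frac{i \sqrt{15}}{8} \approx - 0.48412 i$)
$K d + \left(\frac{70}{63} + \frac{39}{69}\right) = - 62 \left(- \frac{i \sqrt{15}}{8}\right) + \left(\frac{70}{63} + \frac{39}{69}\right) = \frac{31 i \sqrt{15}}{4} + \left(70 \cdot \frac{1}{63} + 39 \cdot \frac{1}{69}\right) = \frac{31 i \sqrt{15}}{4} + \left(\frac{10}{9} + \frac{13}{23}\right) = \frac{31 i \sqrt{15}}{4} + \frac{347}{207} = \frac{347}{207} + \frac{31 i \sqrt{15}}{4}$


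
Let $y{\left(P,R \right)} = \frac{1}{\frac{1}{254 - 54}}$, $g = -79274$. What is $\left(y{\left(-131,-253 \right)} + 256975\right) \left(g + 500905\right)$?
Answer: $108432952425$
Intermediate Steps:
$y{\left(P,R \right)} = 200$ ($y{\left(P,R \right)} = \frac{1}{\frac{1}{200}} = 200$)
$\left(y{\left(-131,-253 \right)} + 256975\right) \left(g + 500905\right) = \left(200 + 256975\right) \left(-79274 + 500905\right) = 257175 \cdot 421631 = 108432952425$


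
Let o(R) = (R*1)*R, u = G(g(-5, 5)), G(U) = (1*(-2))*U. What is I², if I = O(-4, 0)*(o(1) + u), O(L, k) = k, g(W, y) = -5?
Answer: 0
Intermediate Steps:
G(U) = -2*U
u = 10 (u = -2*(-5) = 10)
o(R) = R² (o(R) = R*R = R²)
I = 0 (I = 0*(1² + 10) = 0*(1 + 10) = 0*11 = 0)
I² = 0² = 0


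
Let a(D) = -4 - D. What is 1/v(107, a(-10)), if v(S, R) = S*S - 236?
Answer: 1/11213 ≈ 8.9182e-5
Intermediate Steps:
v(S, R) = -236 + S² (v(S, R) = S² - 236 = -236 + S²)
1/v(107, a(-10)) = 1/(-236 + 107²) = 1/(-236 + 11449) = 1/11213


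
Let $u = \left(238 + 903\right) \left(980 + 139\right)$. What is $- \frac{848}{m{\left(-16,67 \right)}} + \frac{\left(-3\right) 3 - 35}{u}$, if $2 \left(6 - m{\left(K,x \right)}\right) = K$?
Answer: $- \frac{77336372}{1276779} \approx -60.571$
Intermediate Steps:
$m{\left(K,x \right)} = 6 - \frac{K}{2}$
$u = 1276779$ ($u = 1141 \cdot 1119 = 1276779$)
$- \frac{848}{m{\left(-16,67 \right)}} + \frac{\left(-3\right) 3 - 35}{u} = - \frac{848}{6 - -8} + \frac{\left(-3\right) 3 - 35}{1276779} = - \frac{848}{6 + 8} + \left(-9 - 35\right) \frac{1}{1276779} = - \frac{848}{14} - \frac{44}{1276779} = \left(-848\right) \frac{1}{14} - \frac{44}{1276779} = - \frac{424}{7} - \frac{44}{1276779} = - \frac{77336372}{1276779}$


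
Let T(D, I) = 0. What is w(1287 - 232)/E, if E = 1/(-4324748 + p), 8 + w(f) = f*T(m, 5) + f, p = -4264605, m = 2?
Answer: -8993052591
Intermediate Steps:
w(f) = -8 + f (w(f) = -8 + (f*0 + f) = -8 + (0 + f) = -8 + f)
E = -1/8589353 (E = 1/(-4324748 - 4264605) = 1/(-8589353) = -1/8589353 ≈ -1.1642e-7)
w(1287 - 232)/E = (-8 + (1287 - 232))/(-1/8589353) = (-8 + 1055)*(-8589353) = 1047*(-8589353) = -8993052591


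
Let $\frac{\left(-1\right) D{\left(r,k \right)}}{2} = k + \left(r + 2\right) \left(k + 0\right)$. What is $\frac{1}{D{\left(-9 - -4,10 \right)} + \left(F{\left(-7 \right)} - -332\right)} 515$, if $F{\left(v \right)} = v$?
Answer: $\frac{103}{73} \approx 1.411$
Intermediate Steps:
$D{\left(r,k \right)} = - 2 k - 2 k \left(2 + r\right)$ ($D{\left(r,k \right)} = - 2 \left(k + \left(r + 2\right) \left(k + 0\right)\right) = - 2 \left(k + \left(2 + r\right) k\right) = - 2 \left(k + k \left(2 + r\right)\right) = - 2 k - 2 k \left(2 + r\right)$)
$\frac{1}{D{\left(-9 - -4,10 \right)} + \left(F{\left(-7 \right)} - -332\right)} 515 = \frac{1}{\left(-2\right) 10 \left(3 - 5\right) - -325} \cdot 515 = \frac{1}{\left(-2\right) 10 \left(3 + \left(-9 + 4\right)\right) + \left(-7 + 332\right)} 515 = \frac{1}{\left(-2\right) 10 \left(3 - 5\right) + 325} \cdot 515 = \frac{1}{\left(-2\right) 10 \left(-2\right) + 325} \cdot 515 = \frac{1}{40 + 325} \cdot 515 = \frac{1}{365} \cdot 515 = \frac{103}{73}$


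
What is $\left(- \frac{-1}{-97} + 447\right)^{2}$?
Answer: $\frac{1879916164}{9409} \approx 1.998 \cdot 10^{5}$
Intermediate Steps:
$\left(- \frac{-1}{-97} + 447\right)^{2} = \left(- \frac{\left(-1\right) \left(-1\right)}{97} + 447\right)^{2} = \left(\left(-1\right) \frac{1}{97} + 447\right)^{2} = \left(- \frac{1}{97} + 447\right)^{2} = \left(\frac{43358}{97}\right)^{2} = \frac{1879916164}{9409}$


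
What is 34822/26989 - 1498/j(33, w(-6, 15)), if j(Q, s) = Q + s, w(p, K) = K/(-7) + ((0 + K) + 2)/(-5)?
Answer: -1381569328/25936429 ≈ -53.268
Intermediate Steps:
w(p, K) = -⅖ - 12*K/35 (w(p, K) = K*(-⅐) + (K + 2)*(-⅕) = -K/7 + (2 + K)*(-⅕) = -K/7 + (-⅖ - K/5) = -⅖ - 12*K/35)
34822/26989 - 1498/j(33, w(-6, 15)) = 34822/26989 - 1498/(33 + (-⅖ - 12/35*15)) = 34822*(1/26989) - 1498/(33 + (-⅖ - 36/7)) = 34822/26989 - 1498/(33 - 194/35) = 34822/26989 - 1498/961/35 = 34822/26989 - 1498*35/961 = 34822/26989 - 52430/961 = -1381569328/25936429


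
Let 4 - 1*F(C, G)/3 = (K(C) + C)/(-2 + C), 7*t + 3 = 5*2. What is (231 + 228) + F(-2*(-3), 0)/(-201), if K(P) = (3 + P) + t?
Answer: 459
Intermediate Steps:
t = 1 (t = -3/7 + (5*2)/7 = -3/7 + (⅐)*10 = -3/7 + 10/7 = 1)
K(P) = 4 + P (K(P) = (3 + P) + 1 = 4 + P)
F(C, G) = 12 - 3*(4 + 2*C)/(-2 + C) (F(C, G) = 12 - 3*((4 + C) + C)/(-2 + C) = 12 - 3*(4 + 2*C)/(-2 + C))
(231 + 228) + F(-2*(-3), 0)/(-201) = (231 + 228) + (6*(-6 - 2*(-3))/(-2 - 2*(-3)))/(-201) = 459 + (6*(-6 + 6)/(-2 + 6))*(-1/201) = 459 + (6*0/4)*(-1/201) = 459 + (6*(¼)*0)*(-1/201) = 459 + 0*(-1/201) = 459 + 0 = 459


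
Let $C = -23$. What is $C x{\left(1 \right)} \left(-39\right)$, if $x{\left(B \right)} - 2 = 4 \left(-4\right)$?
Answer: $-12558$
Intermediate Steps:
$x{\left(B \right)} = -14$ ($x{\left(B \right)} = 2 + 4 \left(-4\right) = 2 - 16 = -14$)
$C x{\left(1 \right)} \left(-39\right) = \left(-23\right) \left(-14\right) \left(-39\right) = 322 \left(-39\right) = -12558$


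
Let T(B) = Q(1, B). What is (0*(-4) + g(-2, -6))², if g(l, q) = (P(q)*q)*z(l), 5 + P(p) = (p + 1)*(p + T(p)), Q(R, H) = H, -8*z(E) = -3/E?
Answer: 245025/64 ≈ 3828.5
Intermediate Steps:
z(E) = 3/(8*E) (z(E) = -(-3)/(8*E) = 3/(8*E))
T(B) = B
P(p) = -5 + 2*p*(1 + p) (P(p) = -5 + (p + 1)*(p + p) = -5 + (1 + p)*(2*p) = -5 + 2*p*(1 + p))
g(l, q) = 3*q*(-5 + 2*q + 2*q²)/(8*l) (g(l, q) = ((-5 + 2*q + 2*q²)*q)*(3/(8*l)) = (q*(-5 + 2*q + 2*q²))*(3/(8*l)) = 3*q*(-5 + 2*q + 2*q²)/(8*l))
(0*(-4) + g(-2, -6))² = (0*(-4) + (3/8)*(-6)*(-5 + 2*(-6) + 2*(-6)²)/(-2))² = (0 + (3/8)*(-6)*(-½)*(-5 - 12 + 2*36))² = (0 + (3/8)*(-6)*(-½)*(-5 - 12 + 72))² = (0 + (3/8)*(-6)*(-½)*55)² = (0 + 495/8)² = (495/8)² = 245025/64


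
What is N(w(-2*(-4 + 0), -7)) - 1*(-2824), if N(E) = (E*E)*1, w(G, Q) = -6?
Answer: 2860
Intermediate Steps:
N(E) = E**2 (N(E) = E**2*1 = E**2)
N(w(-2*(-4 + 0), -7)) - 1*(-2824) = (-6)**2 - 1*(-2824) = 36 + 2824 = 2860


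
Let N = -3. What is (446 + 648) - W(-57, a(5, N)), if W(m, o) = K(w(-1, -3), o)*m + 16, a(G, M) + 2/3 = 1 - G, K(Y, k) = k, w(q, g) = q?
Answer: 812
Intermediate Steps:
a(G, M) = ⅓ - G (a(G, M) = -⅔ + (1 - G) = ⅓ - G)
W(m, o) = 16 + m*o (W(m, o) = o*m + 16 = m*o + 16 = 16 + m*o)
(446 + 648) - W(-57, a(5, N)) = (446 + 648) - (16 - 57*(⅓ - 1*5)) = 1094 - (16 - 57*(⅓ - 5)) = 1094 - (16 - 57*(-14/3)) = 1094 - (16 + 266) = 1094 - 1*282 = 1094 - 282 = 812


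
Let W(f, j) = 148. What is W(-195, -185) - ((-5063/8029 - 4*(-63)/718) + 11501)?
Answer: -32723206120/2882411 ≈ -11353.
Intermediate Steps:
W(-195, -185) - ((-5063/8029 - 4*(-63)/718) + 11501) = 148 - ((-5063/8029 - 4*(-63)/718) + 11501) = 148 - ((-5063*1/8029 + 252*(1/718)) + 11501) = 148 - ((-5063/8029 + 126/359) + 11501) = 148 - (-805963/2882411 + 11501) = 148 - 1*33149802948/2882411 = 148 - 33149802948/2882411 = -32723206120/2882411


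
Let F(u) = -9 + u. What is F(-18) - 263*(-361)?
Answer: 94916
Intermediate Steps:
F(-18) - 263*(-361) = (-9 - 18) - 263*(-361) = -27 + 94943 = 94916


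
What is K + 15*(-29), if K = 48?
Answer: -387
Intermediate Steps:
K + 15*(-29) = 48 + 15*(-29) = 48 - 435 = -387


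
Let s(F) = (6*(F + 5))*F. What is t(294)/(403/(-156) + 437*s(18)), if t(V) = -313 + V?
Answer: -228/13026065 ≈ -1.7503e-5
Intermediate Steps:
s(F) = F*(30 + 6*F) (s(F) = (6*(5 + F))*F = (30 + 6*F)*F = F*(30 + 6*F))
t(294)/(403/(-156) + 437*s(18)) = (-313 + 294)/(403/(-156) + 437*(6*18*(5 + 18))) = -19/(403*(-1/156) + 437*(6*18*23)) = -19/(-31/12 + 437*2484) = -19/(-31/12 + 1085508) = -19/13026065/12 = -19*12/13026065 = -228/13026065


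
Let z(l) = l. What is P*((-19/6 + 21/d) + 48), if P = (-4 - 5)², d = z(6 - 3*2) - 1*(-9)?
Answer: 7641/2 ≈ 3820.5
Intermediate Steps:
d = 9 (d = (6 - 3*2) - 1*(-9) = (6 - 6) + 9 = 0 + 9 = 9)
P = 81 (P = (-9)² = 81)
P*((-19/6 + 21/d) + 48) = 81*((-19/6 + 21/9) + 48) = 81*((-19*⅙ + 21*(⅑)) + 48) = 81*((-19/6 + 7/3) + 48) = 81*(-⅚ + 48) = 81*(283/6) = 7641/2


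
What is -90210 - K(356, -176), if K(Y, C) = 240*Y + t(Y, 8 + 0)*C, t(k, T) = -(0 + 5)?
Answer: -176530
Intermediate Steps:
t(k, T) = -5 (t(k, T) = -1*5 = -5)
K(Y, C) = -5*C + 240*Y (K(Y, C) = 240*Y - 5*C = -5*C + 240*Y)
-90210 - K(356, -176) = -90210 - (-5*(-176) + 240*356) = -90210 - (880 + 85440) = -90210 - 1*86320 = -90210 - 86320 = -176530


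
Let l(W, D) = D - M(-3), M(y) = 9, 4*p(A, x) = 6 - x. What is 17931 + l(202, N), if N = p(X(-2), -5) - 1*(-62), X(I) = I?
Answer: 71947/4 ≈ 17987.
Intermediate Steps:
p(A, x) = 3/2 - x/4 (p(A, x) = (6 - x)/4 = 3/2 - x/4)
N = 259/4 (N = (3/2 - 1/4*(-5)) - 1*(-62) = (3/2 + 5/4) + 62 = 11/4 + 62 = 259/4 ≈ 64.750)
l(W, D) = -9 + D (l(W, D) = D - 1*9 = D - 9 = -9 + D)
17931 + l(202, N) = 17931 + (-9 + 259/4) = 17931 + 223/4 = 71947/4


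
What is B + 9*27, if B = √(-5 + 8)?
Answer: 243 + √3 ≈ 244.73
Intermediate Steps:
B = √3 ≈ 1.7320
B + 9*27 = √3 + 9*27 = √3 + 243 = 243 + √3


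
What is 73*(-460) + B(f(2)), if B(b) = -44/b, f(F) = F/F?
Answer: -33624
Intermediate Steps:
f(F) = 1
73*(-460) + B(f(2)) = 73*(-460) - 44/1 = -33580 - 44*1 = -33580 - 44 = -33624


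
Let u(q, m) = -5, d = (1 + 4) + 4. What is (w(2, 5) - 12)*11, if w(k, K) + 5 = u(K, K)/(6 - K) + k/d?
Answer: -2156/9 ≈ -239.56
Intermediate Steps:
d = 9 (d = 5 + 4 = 9)
w(k, K) = -5 - 5/(6 - K) + k/9 (w(k, K) = -5 + (-5/(6 - K) + k/9) = -5 - 5/(6 - K) + k/9)
(w(2, 5) - 12)*11 = ((315 - 45*5 - 6*2 + 5*2)/(9*(-6 + 5)) - 12)*11 = ((⅑)*(315 - 225 - 12 + 10)/(-1) - 12)*11 = ((⅑)*(-1)*88 - 12)*11 = (-88/9 - 12)*11 = -196/9*11 = -2156/9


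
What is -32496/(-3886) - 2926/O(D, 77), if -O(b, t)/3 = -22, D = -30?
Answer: -209675/5829 ≈ -35.971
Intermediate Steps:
O(b, t) = 66 (O(b, t) = -3*(-22) = 66)
-32496/(-3886) - 2926/O(D, 77) = -32496/(-3886) - 2926/66 = -32496*(-1/3886) - 2926*1/66 = 16248/1943 - 133/3 = -209675/5829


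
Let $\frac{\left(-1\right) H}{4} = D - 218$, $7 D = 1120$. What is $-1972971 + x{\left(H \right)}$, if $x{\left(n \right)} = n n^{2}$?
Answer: $10514197$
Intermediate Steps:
$D = 160$ ($D = \frac{1}{7} \cdot 1120 = 160$)
$H = 232$ ($H = - 4 \left(160 - 218\right) = \left(-4\right) \left(-58\right) = 232$)
$x{\left(n \right)} = n^{3}$
$-1972971 + x{\left(H \right)} = -1972971 + 232^{3} = -1972971 + 12487168 = 10514197$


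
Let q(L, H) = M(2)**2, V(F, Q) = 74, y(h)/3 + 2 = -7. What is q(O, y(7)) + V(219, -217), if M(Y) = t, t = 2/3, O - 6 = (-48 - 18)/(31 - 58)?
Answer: 670/9 ≈ 74.444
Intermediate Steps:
O = 76/9 (O = 6 + (-48 - 18)/(31 - 58) = 6 - 66/(-27) = 6 - 66*(-1/27) = 6 + 22/9 = 76/9 ≈ 8.4444)
t = 2/3 (t = 2*(1/3) = 2/3 ≈ 0.66667)
M(Y) = 2/3
y(h) = -27 (y(h) = -6 + 3*(-7) = -6 - 21 = -27)
q(L, H) = 4/9 (q(L, H) = (2/3)**2 = 4/9)
q(O, y(7)) + V(219, -217) = 4/9 + 74 = 670/9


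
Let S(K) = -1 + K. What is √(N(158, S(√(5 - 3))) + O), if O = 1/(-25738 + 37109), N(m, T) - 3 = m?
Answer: 122*√1398633/11371 ≈ 12.689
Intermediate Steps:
N(m, T) = 3 + m
O = 1/11371 ≈ 8.7943e-5
√(N(158, S(√(5 - 3))) + O) = √((3 + 158) + 1/11371) = √(161 + 1/11371) = √(1830732/11371) = 122*√1398633/11371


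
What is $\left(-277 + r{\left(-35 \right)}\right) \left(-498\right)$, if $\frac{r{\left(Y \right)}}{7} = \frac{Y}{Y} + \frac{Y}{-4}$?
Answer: $\frac{207915}{2} \approx 1.0396 \cdot 10^{5}$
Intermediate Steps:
$r{\left(Y \right)} = 7 - \frac{7 Y}{4}$ ($r{\left(Y \right)} = 7 \left(\frac{Y}{Y} + \frac{Y}{-4}\right) = 7 \left(1 + Y \left(- \frac{1}{4}\right)\right) = 7 \left(1 - \frac{Y}{4}\right) = 7 - \frac{7 Y}{4}$)
$\left(-277 + r{\left(-35 \right)}\right) \left(-498\right) = \left(-277 + \left(7 - - \frac{245}{4}\right)\right) \left(-498\right) = \left(-277 + \left(7 + \frac{245}{4}\right)\right) \left(-498\right) = \left(-277 + \frac{273}{4}\right) \left(-498\right) = \left(- \frac{835}{4}\right) \left(-498\right) = \frac{207915}{2}$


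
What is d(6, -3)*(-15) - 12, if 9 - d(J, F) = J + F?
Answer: -102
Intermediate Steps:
d(J, F) = 9 - F - J (d(J, F) = 9 - (J + F) = 9 - (F + J) = 9 + (-F - J) = 9 - F - J)
d(6, -3)*(-15) - 12 = (9 - 1*(-3) - 1*6)*(-15) - 12 = (9 + 3 - 6)*(-15) - 12 = 6*(-15) - 12 = -90 - 12 = -102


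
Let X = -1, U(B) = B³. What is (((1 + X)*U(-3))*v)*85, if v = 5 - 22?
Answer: 0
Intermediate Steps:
v = -17
(((1 + X)*U(-3))*v)*85 = (((1 - 1)*(-3)³)*(-17))*85 = ((0*(-27))*(-17))*85 = (0*(-17))*85 = 0*85 = 0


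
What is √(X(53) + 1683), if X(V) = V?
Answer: 2*√434 ≈ 41.665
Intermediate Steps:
√(X(53) + 1683) = √(53 + 1683) = √1736 = 2*√434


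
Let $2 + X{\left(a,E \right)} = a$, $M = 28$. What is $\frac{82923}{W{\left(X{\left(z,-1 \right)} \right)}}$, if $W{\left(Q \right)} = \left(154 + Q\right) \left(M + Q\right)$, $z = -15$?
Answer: $\frac{82923}{1507} \approx 55.025$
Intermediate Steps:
$X{\left(a,E \right)} = -2 + a$
$W{\left(Q \right)} = \left(28 + Q\right) \left(154 + Q\right)$ ($W{\left(Q \right)} = \left(154 + Q\right) \left(28 + Q\right) = \left(28 + Q\right) \left(154 + Q\right)$)
$\frac{82923}{W{\left(X{\left(z,-1 \right)} \right)}} = \frac{82923}{4312 + \left(-2 - 15\right)^{2} + 182 \left(-2 - 15\right)} = \frac{82923}{4312 + \left(-17\right)^{2} + 182 \left(-17\right)} = \frac{82923}{4312 + 289 - 3094} = \frac{82923}{1507}$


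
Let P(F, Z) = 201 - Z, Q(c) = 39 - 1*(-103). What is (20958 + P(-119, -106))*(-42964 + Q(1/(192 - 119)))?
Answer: -910609830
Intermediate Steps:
Q(c) = 142 (Q(c) = 39 + 103 = 142)
(20958 + P(-119, -106))*(-42964 + Q(1/(192 - 119))) = (20958 + (201 - 1*(-106)))*(-42964 + 142) = (20958 + (201 + 106))*(-42822) = (20958 + 307)*(-42822) = 21265*(-42822) = -910609830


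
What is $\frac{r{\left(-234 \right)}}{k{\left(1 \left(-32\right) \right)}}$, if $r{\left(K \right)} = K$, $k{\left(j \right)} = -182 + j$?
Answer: $\frac{117}{107} \approx 1.0935$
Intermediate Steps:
$\frac{r{\left(-234 \right)}}{k{\left(1 \left(-32\right) \right)}} = - \frac{234}{-182 + 1 \left(-32\right)} = - \frac{234}{-182 - 32} = - \frac{234}{-214} = \left(-234\right) \left(- \frac{1}{214}\right) = \frac{117}{107}$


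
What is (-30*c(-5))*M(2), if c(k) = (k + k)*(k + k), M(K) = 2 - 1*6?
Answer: 12000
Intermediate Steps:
M(K) = -4 (M(K) = 2 - 6 = -4)
c(k) = 4*k² (c(k) = (2*k)*(2*k) = 4*k²)
(-30*c(-5))*M(2) = -120*(-5)²*(-4) = -120*25*(-4) = -30*100*(-4) = -3000*(-4) = 12000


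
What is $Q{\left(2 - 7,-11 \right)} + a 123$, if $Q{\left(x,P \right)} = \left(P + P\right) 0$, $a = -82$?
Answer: $-10086$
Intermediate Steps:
$Q{\left(x,P \right)} = 0$ ($Q{\left(x,P \right)} = 2 P 0 = 0$)
$Q{\left(2 - 7,-11 \right)} + a 123 = 0 - 10086 = -10086$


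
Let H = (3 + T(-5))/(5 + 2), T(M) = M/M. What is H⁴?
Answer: 256/2401 ≈ 0.10662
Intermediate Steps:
T(M) = 1
H = 4/7 (H = (3 + 1)/(5 + 2) = 4/7 ≈ 0.57143)
H⁴ = (4/7)⁴ = 256/2401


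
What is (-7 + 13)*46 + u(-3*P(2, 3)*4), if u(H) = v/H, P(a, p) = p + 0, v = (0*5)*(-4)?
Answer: 276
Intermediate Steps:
v = 0 (v = 0*(-4) = 0)
P(a, p) = p
u(H) = 0 (u(H) = 0/H = 0)
(-7 + 13)*46 + u(-3*P(2, 3)*4) = (-7 + 13)*46 + 0 = 6*46 + 0 = 276 + 0 = 276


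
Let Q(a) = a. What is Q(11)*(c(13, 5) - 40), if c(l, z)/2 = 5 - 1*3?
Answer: -396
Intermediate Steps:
c(l, z) = 4 (c(l, z) = 2*(5 - 1*3) = 2*(5 - 3) = 2*2 = 4)
Q(11)*(c(13, 5) - 40) = 11*(4 - 40) = 11*(-36) = -396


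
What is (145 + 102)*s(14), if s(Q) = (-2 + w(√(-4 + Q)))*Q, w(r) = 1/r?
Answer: -6916 + 1729*√10/5 ≈ -5822.5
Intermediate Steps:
s(Q) = Q*(-2 + (-4 + Q)^(-½)) (s(Q) = (-2 + 1/(√(-4 + Q)))*Q = (-2 + (-4 + Q)^(-½))*Q = Q*(-2 + (-4 + Q)^(-½)))
(145 + 102)*s(14) = (145 + 102)*(-2*14 + 14/√(-4 + 14)) = 247*(-28 + 14/√10) = 247*(-28 + 14*(√10/10)) = 247*(-28 + 7*√10/5) = -6916 + 1729*√10/5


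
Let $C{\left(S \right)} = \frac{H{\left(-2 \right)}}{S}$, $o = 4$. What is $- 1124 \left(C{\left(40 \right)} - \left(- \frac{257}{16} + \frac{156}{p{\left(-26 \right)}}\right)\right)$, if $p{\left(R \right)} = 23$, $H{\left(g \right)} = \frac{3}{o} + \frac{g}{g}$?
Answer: $- \frac{9641391}{920} \approx -10480.0$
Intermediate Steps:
$H{\left(g \right)} = \frac{7}{4}$ ($H{\left(g \right)} = \frac{3}{4} + \frac{g}{g} = 3 \cdot \frac{1}{4} + 1 = \frac{3}{4} + 1 = \frac{7}{4}$)
$C{\left(S \right)} = \frac{7}{4 S}$
$- 1124 \left(C{\left(40 \right)} - \left(- \frac{257}{16} + \frac{156}{p{\left(-26 \right)}}\right)\right) = - 1124 \left(\frac{7}{4 \cdot 40} - \left(- \frac{257}{16} + \frac{156}{23}\right)\right) = - 1124 \left(\frac{7}{4} \cdot \frac{1}{40} - - \frac{3415}{368}\right) = - 1124 \left(\frac{7}{160} + \left(\frac{257}{16} - \frac{156}{23}\right)\right) = - 1124 \left(\frac{7}{160} + \frac{3415}{368}\right) = \left(-1124\right) \frac{34311}{3680} = - \frac{9641391}{920}$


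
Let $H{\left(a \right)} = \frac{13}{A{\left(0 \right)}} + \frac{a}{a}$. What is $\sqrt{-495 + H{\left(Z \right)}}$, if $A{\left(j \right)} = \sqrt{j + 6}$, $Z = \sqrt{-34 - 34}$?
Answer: $\frac{\sqrt{-17784 + 78 \sqrt{6}}}{6} \approx 22.106 i$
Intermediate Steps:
$Z = 2 i \sqrt{17}$ ($Z = \sqrt{-68} = 2 i \sqrt{17} \approx 8.2462 i$)
$A{\left(j \right)} = \sqrt{6 + j}$
$H{\left(a \right)} = 1 + \frac{13 \sqrt{6}}{6}$ ($H{\left(a \right)} = \frac{13}{\sqrt{6 + 0}} + \frac{a}{a} = \frac{13}{\sqrt{6}} + 1 = 13 \frac{\sqrt{6}}{6} + 1 = \frac{13 \sqrt{6}}{6} + 1 = 1 + \frac{13 \sqrt{6}}{6}$)
$\sqrt{-495 + H{\left(Z \right)}} = \sqrt{-495 + \left(1 + \frac{13 \sqrt{6}}{6}\right)} = \sqrt{-494 + \frac{13 \sqrt{6}}{6}}$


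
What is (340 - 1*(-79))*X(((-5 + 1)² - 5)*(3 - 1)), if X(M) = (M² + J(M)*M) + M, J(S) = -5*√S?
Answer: 212014 - 46090*√22 ≈ -4167.3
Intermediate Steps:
X(M) = M + M² - 5*M^(3/2) (X(M) = (M² + (-5*√M)*M) + M = (M² - 5*M^(3/2)) + M = M + M² - 5*M^(3/2))
(340 - 1*(-79))*X(((-5 + 1)² - 5)*(3 - 1)) = (340 - 1*(-79))*((((-5 + 1)² - 5)*(3 - 1))*(1 + ((-5 + 1)² - 5)*(3 - 1) - 5*√(3 - 1)*√((-5 + 1)² - 5))) = (340 + 79)*((((-4)² - 5)*2)*(1 + ((-4)² - 5)*2 - 5*√2*√((-4)² - 5))) = 419*(((16 - 5)*2)*(1 + (16 - 5)*2 - 5*√2*√(16 - 5))) = 419*((11*2)*(1 + 11*2 - 5*√22)) = 419*(22*(1 + 22 - 5*√22)) = 419*(22*(23 - 5*√22)) = 419*(506 - 110*√22) = 212014 - 46090*√22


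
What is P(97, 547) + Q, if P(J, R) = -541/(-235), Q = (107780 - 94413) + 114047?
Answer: 29942831/235 ≈ 1.2742e+5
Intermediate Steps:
Q = 127414 (Q = 13367 + 114047 = 127414)
P(J, R) = 541/235 (P(J, R) = -541*(-1/235) = 541/235)
P(97, 547) + Q = 541/235 + 127414 = 29942831/235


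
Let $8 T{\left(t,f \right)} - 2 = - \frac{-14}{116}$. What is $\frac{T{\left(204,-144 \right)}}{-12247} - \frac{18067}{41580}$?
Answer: $- \frac{3666885467}{8438672880} \approx -0.43453$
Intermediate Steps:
$T{\left(t,f \right)} = \frac{123}{464}$ ($T{\left(t,f \right)} = \frac{1}{4} + \frac{\left(-1\right) \left(- \frac{14}{116}\right)}{8} = \frac{1}{4} + \frac{\left(-1\right) \left(\left(-14\right) \frac{1}{116}\right)}{8} = \frac{1}{4} + \frac{\left(-1\right) \left(- \frac{7}{58}\right)}{8} = \frac{1}{4} + \frac{1}{8} \cdot \frac{7}{58} = \frac{1}{4} + \frac{7}{464} = \frac{123}{464}$)
$\frac{T{\left(204,-144 \right)}}{-12247} - \frac{18067}{41580} = \frac{123}{464 \left(-12247\right)} - \frac{18067}{41580} = \frac{123}{464} \left(- \frac{1}{12247}\right) - \frac{2581}{5940} = - \frac{123}{5682608} - \frac{2581}{5940} = - \frac{3666885467}{8438672880}$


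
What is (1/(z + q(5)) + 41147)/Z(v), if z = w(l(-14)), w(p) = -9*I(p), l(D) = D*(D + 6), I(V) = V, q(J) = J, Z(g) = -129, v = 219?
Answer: -41270440/129387 ≈ -318.97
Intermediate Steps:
l(D) = D*(6 + D)
w(p) = -9*p
z = -1008 (z = -(-126)*(6 - 14) = -(-126)*(-8) = -9*112 = -1008)
(1/(z + q(5)) + 41147)/Z(v) = (1/(-1008 + 5) + 41147)/(-129) = (1/(-1003) + 41147)*(-1/129) = (-1/1003 + 41147)*(-1/129) = (41270440/1003)*(-1/129) = -41270440/129387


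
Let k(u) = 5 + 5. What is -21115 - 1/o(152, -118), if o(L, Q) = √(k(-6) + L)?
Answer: -21115 - √2/18 ≈ -21115.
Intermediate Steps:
k(u) = 10
o(L, Q) = √(10 + L)
-21115 - 1/o(152, -118) = -21115 - 1/(√(10 + 152)) = -21115 - 1/(√162) = -21115 - 1/(9*√2) = -21115 - √2/18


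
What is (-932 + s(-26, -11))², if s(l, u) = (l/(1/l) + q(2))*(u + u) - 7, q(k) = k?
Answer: 251381025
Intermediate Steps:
s(l, u) = -7 + 2*u*(2 + l²) (s(l, u) = (l/(1/l) + 2)*(u + u) - 7 = (l*l + 2)*(2*u) - 7 = (l² + 2)*(2*u) - 7 = (2 + l²)*(2*u) - 7 = 2*u*(2 + l²) - 7 = -7 + 2*u*(2 + l²))
(-932 + s(-26, -11))² = (-932 + (-7 + 4*(-11) + 2*(-11)*(-26)²))² = (-932 + (-7 - 44 + 2*(-11)*676))² = (-932 + (-7 - 44 - 14872))² = (-932 - 14923)² = (-15855)² = 251381025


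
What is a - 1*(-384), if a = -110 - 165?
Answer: 109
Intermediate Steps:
a = -275
a - 1*(-384) = -275 - 1*(-384) = -275 + 384 = 109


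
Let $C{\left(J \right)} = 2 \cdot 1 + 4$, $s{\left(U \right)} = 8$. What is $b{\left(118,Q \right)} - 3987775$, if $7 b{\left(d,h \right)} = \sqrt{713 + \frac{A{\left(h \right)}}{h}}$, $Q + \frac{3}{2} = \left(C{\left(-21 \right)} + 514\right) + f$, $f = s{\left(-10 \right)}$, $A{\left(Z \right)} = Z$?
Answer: $-3987775 + \frac{\sqrt{714}}{7} \approx -3.9878 \cdot 10^{6}$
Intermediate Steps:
$f = 8$
$C{\left(J \right)} = 6$ ($C{\left(J \right)} = 2 + 4 = 6$)
$Q = \frac{1053}{2}$ ($Q = - \frac{3}{2} + \left(\left(6 + 514\right) + 8\right) = - \frac{3}{2} + \left(520 + 8\right) = - \frac{3}{2} + 528 = \frac{1053}{2} \approx 526.5$)
$b{\left(d,h \right)} = \frac{\sqrt{714}}{7}$ ($b{\left(d,h \right)} = \frac{\sqrt{713 + \frac{h}{h}}}{7} = \frac{\sqrt{713 + 1}}{7} = \frac{\sqrt{714}}{7}$)
$b{\left(118,Q \right)} - 3987775 = \frac{\sqrt{714}}{7} - 3987775 = -3987775 + \frac{\sqrt{714}}{7}$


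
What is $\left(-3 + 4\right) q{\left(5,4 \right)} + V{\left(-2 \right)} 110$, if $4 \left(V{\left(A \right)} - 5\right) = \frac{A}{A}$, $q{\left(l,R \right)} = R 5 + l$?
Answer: $\frac{1205}{2} \approx 602.5$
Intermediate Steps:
$q{\left(l,R \right)} = l + 5 R$ ($q{\left(l,R \right)} = 5 R + l = l + 5 R$)
$V{\left(A \right)} = \frac{21}{4}$ ($V{\left(A \right)} = 5 + \frac{A \frac{1}{A}}{4} = 5 + \frac{1}{4} \cdot 1 = 5 + \frac{1}{4} = \frac{21}{4}$)
$\left(-3 + 4\right) q{\left(5,4 \right)} + V{\left(-2 \right)} 110 = \left(-3 + 4\right) \left(5 + 5 \cdot 4\right) + \frac{21}{4} \cdot 110 = 1 \left(5 + 20\right) + \frac{1155}{2} = 1 \cdot 25 + \frac{1155}{2} = 25 + \frac{1155}{2} = \frac{1205}{2}$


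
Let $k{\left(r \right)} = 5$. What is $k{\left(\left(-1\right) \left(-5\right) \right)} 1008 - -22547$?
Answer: $27587$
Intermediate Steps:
$k{\left(\left(-1\right) \left(-5\right) \right)} 1008 - -22547 = 5 \cdot 1008 - -22547 = 5040 + 22547 = 27587$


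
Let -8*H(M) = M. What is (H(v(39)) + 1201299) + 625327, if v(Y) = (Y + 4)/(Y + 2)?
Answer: 599133285/328 ≈ 1.8266e+6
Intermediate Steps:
v(Y) = (4 + Y)/(2 + Y)
H(M) = -M/8
(H(v(39)) + 1201299) + 625327 = (-(4 + 39)/(8*(2 + 39)) + 1201299) + 625327 = (-43/(8*41) + 1201299) + 625327 = (-43/328 + 1201299) + 625327 = 394026029/328 + 625327 = 599133285/328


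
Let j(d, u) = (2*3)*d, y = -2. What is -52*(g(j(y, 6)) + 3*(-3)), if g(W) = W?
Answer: 1092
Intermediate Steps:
j(d, u) = 6*d
-52*(g(j(y, 6)) + 3*(-3)) = -52*(6*(-2) + 3*(-3)) = -52*(-12 - 9) = -52*(-21) = 1092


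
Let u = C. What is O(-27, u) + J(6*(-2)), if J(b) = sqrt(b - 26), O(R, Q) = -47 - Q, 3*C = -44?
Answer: -97/3 + I*sqrt(38) ≈ -32.333 + 6.1644*I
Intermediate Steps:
C = -44/3 (C = (1/3)*(-44) = -44/3 ≈ -14.667)
u = -44/3 ≈ -14.667
J(b) = sqrt(-26 + b)
O(-27, u) + J(6*(-2)) = (-47 - 1*(-44/3)) + sqrt(-26 + 6*(-2)) = (-47 + 44/3) + sqrt(-26 - 12) = -97/3 + sqrt(-38) = -97/3 + I*sqrt(38)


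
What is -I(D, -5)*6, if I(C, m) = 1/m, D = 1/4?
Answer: 6/5 ≈ 1.2000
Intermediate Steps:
D = 1/4 ≈ 0.25000
-I(D, -5)*6 = -6/(-5) = -(-1)*6/5 = -1*(-6/5) = 6/5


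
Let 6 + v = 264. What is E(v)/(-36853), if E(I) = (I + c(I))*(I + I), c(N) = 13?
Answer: -139836/36853 ≈ -3.7944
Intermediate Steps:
v = 258 (v = -6 + 264 = 258)
E(I) = 2*I*(13 + I) (E(I) = (I + 13)*(I + I) = (13 + I)*(2*I) = 2*I*(13 + I))
E(v)/(-36853) = (2*258*(13 + 258))/(-36853) = (2*258*271)*(-1/36853) = 139836*(-1/36853) = -139836/36853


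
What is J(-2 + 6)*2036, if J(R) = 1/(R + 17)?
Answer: 2036/21 ≈ 96.952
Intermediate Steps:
J(R) = 1/(17 + R)
J(-2 + 6)*2036 = 2036/(17 + (-2 + 6)) = 2036/(17 + 4) = 2036/21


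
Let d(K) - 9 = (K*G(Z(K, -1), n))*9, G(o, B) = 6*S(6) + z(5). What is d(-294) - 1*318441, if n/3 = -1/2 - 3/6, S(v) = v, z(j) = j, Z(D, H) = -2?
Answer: -426918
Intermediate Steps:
n = -3 (n = 3*(-1/2 - 3/6) = 3*(-1*½ - 3*⅙) = 3*(-½ - ½) = 3*(-1) = -3)
G(o, B) = 41 (G(o, B) = 6*6 + 5 = 36 + 5 = 41)
d(K) = 9 + 369*K (d(K) = 9 + (K*41)*9 = 9 + (41*K)*9 = 9 + 369*K)
d(-294) - 1*318441 = (9 + 369*(-294)) - 1*318441 = (9 - 108486) - 318441 = -108477 - 318441 = -426918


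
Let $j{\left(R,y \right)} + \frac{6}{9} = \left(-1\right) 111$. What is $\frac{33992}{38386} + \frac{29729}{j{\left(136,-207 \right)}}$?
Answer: $- \frac{1706072431}{6429655} \approx -265.34$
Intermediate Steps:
$j{\left(R,y \right)} = - \frac{335}{3}$ ($j{\left(R,y \right)} = - \frac{2}{3} - 111 = - \frac{335}{3}$)
$\frac{33992}{38386} + \frac{29729}{j{\left(136,-207 \right)}} = \frac{33992}{38386} + \frac{29729}{- \frac{335}{3}} = 33992 \cdot \frac{1}{38386} + 29729 \left(- \frac{3}{335}\right) = \frac{16996}{19193} - \frac{89187}{335} = - \frac{1706072431}{6429655}$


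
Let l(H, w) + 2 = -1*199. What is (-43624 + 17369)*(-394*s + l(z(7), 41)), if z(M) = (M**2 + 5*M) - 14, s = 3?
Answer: 36310665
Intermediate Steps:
z(M) = -14 + M**2 + 5*M
l(H, w) = -201 (l(H, w) = -2 - 1*199 = -2 - 199 = -201)
(-43624 + 17369)*(-394*s + l(z(7), 41)) = (-43624 + 17369)*(-394*3 - 201) = -26255*(-1182 - 201) = -26255*(-1383) = 36310665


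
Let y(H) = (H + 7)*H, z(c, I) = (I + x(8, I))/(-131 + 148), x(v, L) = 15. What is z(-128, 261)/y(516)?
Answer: 23/382313 ≈ 6.0160e-5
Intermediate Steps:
z(c, I) = 15/17 + I/17 (z(c, I) = (I + 15)/(-131 + 148) = (15 + I)/17 = (15 + I)*(1/17) = 15/17 + I/17)
y(H) = H*(7 + H) (y(H) = (7 + H)*H = H*(7 + H))
z(-128, 261)/y(516) = (15/17 + (1/17)*261)/((516*(7 + 516))) = (15/17 + 261/17)/((516*523)) = (276/17)/269868 = (276/17)*(1/269868) = 23/382313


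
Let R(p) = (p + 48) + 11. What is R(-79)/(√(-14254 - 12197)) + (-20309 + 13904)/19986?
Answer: -2135/6662 + 20*I*√2939/8817 ≈ -0.32047 + 0.12297*I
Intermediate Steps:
R(p) = 59 + p (R(p) = (48 + p) + 11 = 59 + p)
R(-79)/(√(-14254 - 12197)) + (-20309 + 13904)/19986 = (59 - 79)/(√(-14254 - 12197)) + (-20309 + 13904)/19986 = -20*(-I*√2939/8817) - 6405*1/19986 = -20*(-I*√2939/8817) - 2135/6662 = -(-20)*I*√2939/8817 - 2135/6662 = 20*I*√2939/8817 - 2135/6662 = -2135/6662 + 20*I*√2939/8817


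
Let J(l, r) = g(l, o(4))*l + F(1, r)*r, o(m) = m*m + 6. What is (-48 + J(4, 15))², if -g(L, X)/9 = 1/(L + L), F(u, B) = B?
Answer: 119025/4 ≈ 29756.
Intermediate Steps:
o(m) = 6 + m² (o(m) = m² + 6 = 6 + m²)
g(L, X) = -9/(2*L) (g(L, X) = -9/(L + L) = -9*1/(2*L) = -9/(2*L))
J(l, r) = -9/2 + r² (J(l, r) = (-9/(2*l))*l + r*r = -9/2 + r²)
(-48 + J(4, 15))² = (-48 + (-9/2 + 15²))² = (-48 + (-9/2 + 225))² = (-48 + 441/2)² = (345/2)² = 119025/4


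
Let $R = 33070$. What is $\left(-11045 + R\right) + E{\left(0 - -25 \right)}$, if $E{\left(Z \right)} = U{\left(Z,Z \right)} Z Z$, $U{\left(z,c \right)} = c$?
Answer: $37650$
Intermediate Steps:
$E{\left(Z \right)} = Z^{3}$ ($E{\left(Z \right)} = Z Z Z = Z^{2} Z = Z^{3}$)
$\left(-11045 + R\right) + E{\left(0 - -25 \right)} = \left(-11045 + 33070\right) + \left(0 - -25\right)^{3} = 22025 + \left(0 + 25\right)^{3} = 22025 + 25^{3} = 22025 + 15625 = 37650$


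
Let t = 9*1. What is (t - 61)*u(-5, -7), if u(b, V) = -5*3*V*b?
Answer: 27300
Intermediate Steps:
u(b, V) = -15*V*b
t = 9
(t - 61)*u(-5, -7) = (9 - 61)*(-15*(-7)*(-5)) = -52*(-525) = 27300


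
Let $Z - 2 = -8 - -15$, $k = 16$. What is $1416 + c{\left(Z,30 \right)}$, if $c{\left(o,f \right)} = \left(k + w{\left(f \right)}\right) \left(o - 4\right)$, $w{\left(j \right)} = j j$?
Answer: $5996$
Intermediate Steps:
$w{\left(j \right)} = j^{2}$
$Z = 9$ ($Z = 2 - -7 = 2 + \left(-8 + 15\right) = 2 + 7 = 9$)
$c{\left(o,f \right)} = \left(-4 + o\right) \left(16 + f^{2}\right)$ ($c{\left(o,f \right)} = \left(16 + f^{2}\right) \left(o - 4\right) = \left(16 + f^{2}\right) \left(-4 + o\right) = \left(-4 + o\right) \left(16 + f^{2}\right)$)
$1416 + c{\left(Z,30 \right)} = 1416 + \left(-64 - 4 \cdot 30^{2} + 16 \cdot 9 + 9 \cdot 30^{2}\right) = 1416 + \left(-64 - 3600 + 144 + 9 \cdot 900\right) = 1416 + \left(-64 - 3600 + 144 + 8100\right) = 1416 + 4580 = 5996$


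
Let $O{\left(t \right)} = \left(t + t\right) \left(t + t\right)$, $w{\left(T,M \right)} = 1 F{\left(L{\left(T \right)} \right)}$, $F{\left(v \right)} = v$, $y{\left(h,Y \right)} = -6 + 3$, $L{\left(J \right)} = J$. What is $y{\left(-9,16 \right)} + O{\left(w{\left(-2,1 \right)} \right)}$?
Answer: $13$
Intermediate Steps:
$y{\left(h,Y \right)} = -3$
$w{\left(T,M \right)} = T$ ($w{\left(T,M \right)} = 1 T = T$)
$O{\left(t \right)} = 4 t^{2}$ ($O{\left(t \right)} = 2 t 2 t = 4 t^{2}$)
$y{\left(-9,16 \right)} + O{\left(w{\left(-2,1 \right)} \right)} = -3 + 4 \left(-2\right)^{2} = -3 + 4 \cdot 4 = -3 + 16 = 13$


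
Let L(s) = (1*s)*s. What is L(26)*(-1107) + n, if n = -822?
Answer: -749154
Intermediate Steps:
L(s) = s² (L(s) = s*s = s²)
L(26)*(-1107) + n = 26²*(-1107) - 822 = 676*(-1107) - 822 = -748332 - 822 = -749154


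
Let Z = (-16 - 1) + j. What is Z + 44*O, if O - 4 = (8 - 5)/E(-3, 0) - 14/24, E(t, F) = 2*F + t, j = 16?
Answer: 316/3 ≈ 105.33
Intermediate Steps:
Z = -1 (Z = (-16 - 1) + 16 = -17 + 16 = -1)
E(t, F) = t + 2*F
O = 29/12 (O = 4 + ((8 - 5)/(-3 + 2*0) - 14/24) = 4 + (3/(-3 + 0) - 14*1/24) = 4 + (3/(-3) - 7/12) = 4 + (3*(-1/3) - 7/12) = 4 + (-1 - 7/12) = 4 - 19/12 = 29/12 ≈ 2.4167)
Z + 44*O = -1 + 44*(29/12) = -1 + 319/3 = 316/3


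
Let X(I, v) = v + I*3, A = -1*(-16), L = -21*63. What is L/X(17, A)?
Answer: -1323/67 ≈ -19.746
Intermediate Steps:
L = -1323
A = 16
X(I, v) = v + 3*I
L/X(17, A) = -1323/(16 + 3*17) = -1323/(16 + 51) = -1323/67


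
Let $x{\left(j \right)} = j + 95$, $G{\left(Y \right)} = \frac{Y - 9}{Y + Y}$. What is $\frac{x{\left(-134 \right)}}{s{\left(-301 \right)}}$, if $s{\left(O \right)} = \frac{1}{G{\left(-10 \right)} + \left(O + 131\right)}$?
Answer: $\frac{131859}{20} \approx 6593.0$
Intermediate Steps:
$G{\left(Y \right)} = \frac{-9 + Y}{2 Y}$
$x{\left(j \right)} = 95 + j$
$s{\left(O \right)} = \frac{1}{\frac{2639}{20} + O}$ ($s{\left(O \right)} = \frac{1}{\frac{-9 - 10}{2 \left(-10\right)} + \left(O + 131\right)} = \frac{1}{\frac{1}{2} \left(- \frac{1}{10}\right) \left(-19\right) + \left(131 + O\right)} = \frac{1}{\frac{19}{20} + \left(131 + O\right)} = \frac{1}{\frac{2639}{20} + O}$)
$\frac{x{\left(-134 \right)}}{s{\left(-301 \right)}} = \frac{95 - 134}{20 \frac{1}{2639 + 20 \left(-301\right)}} = - \frac{39}{20 \frac{1}{2639 - 6020}} = - \frac{39}{20 \frac{1}{-3381}} = - \frac{39}{20 \left(- \frac{1}{3381}\right)} = - \frac{39}{- \frac{20}{3381}} = \left(-39\right) \left(- \frac{3381}{20}\right) = \frac{131859}{20}$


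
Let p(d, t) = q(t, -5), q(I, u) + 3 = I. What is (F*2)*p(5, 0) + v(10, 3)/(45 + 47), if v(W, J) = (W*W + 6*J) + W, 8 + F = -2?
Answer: 1412/23 ≈ 61.391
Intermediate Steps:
F = -10 (F = -8 - 2 = -10)
q(I, u) = -3 + I
p(d, t) = -3 + t
v(W, J) = W + W² + 6*J (v(W, J) = (W² + 6*J) + W = W + W² + 6*J)
(F*2)*p(5, 0) + v(10, 3)/(45 + 47) = (-10*2)*(-3 + 0) + (10 + 10² + 6*3)/(45 + 47) = -20*(-3) + (10 + 100 + 18)/92 = 60 + 128*(1/92) = 60 + 32/23 = 1412/23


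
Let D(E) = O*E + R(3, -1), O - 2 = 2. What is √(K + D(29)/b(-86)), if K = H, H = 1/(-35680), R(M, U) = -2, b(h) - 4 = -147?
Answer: I*√1297137054070/1275560 ≈ 0.89288*I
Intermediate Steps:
O = 4 (O = 2 + 2 = 4)
b(h) = -143 (b(h) = 4 - 147 = -143)
H = -1/35680 ≈ -2.8027e-5
D(E) = -2 + 4*E (D(E) = 4*E - 2 = -2 + 4*E)
K = -1/35680 ≈ -2.8027e-5
√(K + D(29)/b(-86)) = √(-1/35680 + (-2 + 4*29)/(-143)) = √(-1/35680 + (-2 + 116)*(-1/143)) = √(-1/35680 + 114*(-1/143)) = √(-1/35680 - 114/143) = √(-4067663/5102240) = I*√1297137054070/1275560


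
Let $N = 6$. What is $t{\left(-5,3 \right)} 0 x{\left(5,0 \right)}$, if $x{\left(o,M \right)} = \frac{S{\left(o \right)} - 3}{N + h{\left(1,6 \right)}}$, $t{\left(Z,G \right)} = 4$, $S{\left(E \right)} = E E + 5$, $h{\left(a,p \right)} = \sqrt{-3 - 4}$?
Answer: $0$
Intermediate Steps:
$h{\left(a,p \right)} = i \sqrt{7}$ ($h{\left(a,p \right)} = \sqrt{-7} = i \sqrt{7}$)
$S{\left(E \right)} = 5 + E^{2}$ ($S{\left(E \right)} = E^{2} + 5 = 5 + E^{2}$)
$x{\left(o,M \right)} = \frac{2 + o^{2}}{6 + i \sqrt{7}}$ ($x{\left(o,M \right)} = \frac{\left(5 + o^{2}\right) - 3}{6 + i \sqrt{7}} = \frac{2 + o^{2}}{6 + i \sqrt{7}}$)
$t{\left(-5,3 \right)} 0 x{\left(5,0 \right)} = 4 \cdot 0 \frac{2 + 5^{2}}{6 + i \sqrt{7}} = 0 \frac{2 + 25}{6 + i \sqrt{7}} = 0 \frac{1}{6 + i \sqrt{7}} \cdot 27 = 0 \frac{27}{6 + i \sqrt{7}} = 0$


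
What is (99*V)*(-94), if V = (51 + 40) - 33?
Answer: -539748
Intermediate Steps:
V = 58 (V = 91 - 33 = 58)
(99*V)*(-94) = (99*58)*(-94) = 5742*(-94) = -539748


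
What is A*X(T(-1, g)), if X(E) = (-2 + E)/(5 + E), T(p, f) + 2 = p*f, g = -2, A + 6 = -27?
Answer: 66/5 ≈ 13.200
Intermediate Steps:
A = -33 (A = -6 - 27 = -33)
T(p, f) = -2 + f*p (T(p, f) = -2 + p*f = -2 + f*p)
X(E) = (-2 + E)/(5 + E)
A*X(T(-1, g)) = -33*(-2 + (-2 - 2*(-1)))/(5 + (-2 - 2*(-1))) = -33*(-2 + (-2 + 2))/(5 + (-2 + 2)) = -33*(-2 + 0)/(5 + 0) = -33*(-2)/5 = -33*(-2/5) = 66/5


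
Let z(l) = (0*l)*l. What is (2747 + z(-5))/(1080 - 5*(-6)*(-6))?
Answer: 2747/900 ≈ 3.0522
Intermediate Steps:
z(l) = 0 (z(l) = 0*l = 0)
(2747 + z(-5))/(1080 - 5*(-6)*(-6)) = (2747 + 0)/(1080 - 5*(-6)*(-6)) = 2747/(1080 + 30*(-6)) = 2747/(1080 - 180) = 2747/900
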